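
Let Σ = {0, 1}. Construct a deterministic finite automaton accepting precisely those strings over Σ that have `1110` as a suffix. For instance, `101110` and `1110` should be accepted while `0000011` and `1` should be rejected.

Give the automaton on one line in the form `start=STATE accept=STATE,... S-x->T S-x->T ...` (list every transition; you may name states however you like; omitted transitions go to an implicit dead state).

start=A accept=E A-0->A A-1->B B-0->A B-1->C C-0->A C-1->D D-0->E D-1->D E-0->A E-1->B

Let each state record the length of the longest suffix of the input read so far that is also a prefix of `1110`. B means the last symbol is `1`; C means the last 2 symbols are `11`; D means the last 3 symbols are `111`; E means the last 4 symbols are `1110`. Accept only at E, where the string currently ends in `1110`.
       0  1 
>  A   A  B 
   B   A  C 
   C   A  D 
   D   E  D 
 * E   A  B 
(> = start, * = accepting)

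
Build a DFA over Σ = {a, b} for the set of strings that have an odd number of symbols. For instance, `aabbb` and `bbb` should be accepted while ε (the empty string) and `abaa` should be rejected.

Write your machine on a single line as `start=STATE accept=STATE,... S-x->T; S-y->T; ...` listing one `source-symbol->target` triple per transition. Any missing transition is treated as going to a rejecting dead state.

Only the length mod 2 matters, so use a 2-cycle: from any state, every input symbol moves to the next state, wrapping q1 back to q0. Mark q1 accepting.
A 2-state machine:
        a   b  
>  q0   q1  q1 
 * q1   q0  q0 
(> = start, * = accepting)

start=q0; accept=q1; q0-a->q1; q0-b->q1; q1-a->q0; q1-b->q0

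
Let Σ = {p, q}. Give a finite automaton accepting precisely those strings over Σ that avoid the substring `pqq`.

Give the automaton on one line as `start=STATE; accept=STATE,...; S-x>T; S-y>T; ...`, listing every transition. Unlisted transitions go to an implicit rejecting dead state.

start=S0; accept=S0,S1,S2; S0-p>S1; S0-q>S0; S1-p>S1; S1-q>S2; S2-p>S1; S2-q>S3; S3-p>S3; S3-q>S3

This is the complement of 'contains `pqq`'. Use the same substring-matching states — S0 through S3 holding how much of `pqq` has just been matched — but flip the accepting set: everything except the trap S3 accepts.
A 4-state machine:
        p   q  
>* S0   S1  S0 
 * S1   S1  S2 
 * S2   S1  S3 
   S3   S3  S3 
(> = start, * = accepting)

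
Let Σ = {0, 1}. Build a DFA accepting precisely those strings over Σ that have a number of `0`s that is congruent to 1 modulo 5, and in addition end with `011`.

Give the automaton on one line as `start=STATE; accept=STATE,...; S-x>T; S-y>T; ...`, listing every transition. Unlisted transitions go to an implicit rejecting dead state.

Handle the two conditions separately and then intersect. One (5 states) tracks the count of `0`s modulo 5; the other (4 states) tracks how much of the suffix `011` has currently been matched. Each combined state is a pair, one component from each; accept when both components accept. Equivalent product states are then merged.
8 states suffice.
        0   1  
>  q0   q1  q0 
   q1   q2  q3 
   q2   q4  q2 
   q3   q2  q5 
   q4   q6  q4 
 * q5   q2  q7 
   q6   q0  q6 
   q7   q2  q7 
(> = start, * = accepting)

start=q0; accept=q5; q0-0>q1; q0-1>q0; q1-0>q2; q1-1>q3; q2-0>q4; q2-1>q2; q3-0>q2; q3-1>q5; q4-0>q6; q4-1>q4; q5-0>q2; q5-1>q7; q6-0>q0; q6-1>q6; q7-0>q2; q7-1>q7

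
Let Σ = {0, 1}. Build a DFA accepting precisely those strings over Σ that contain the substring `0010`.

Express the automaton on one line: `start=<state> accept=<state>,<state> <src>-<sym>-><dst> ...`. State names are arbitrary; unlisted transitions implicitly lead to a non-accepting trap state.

start=q0 accept=q4 q0-0->q1 q0-1->q0 q1-0->q2 q1-1->q0 q2-0->q2 q2-1->q3 q3-0->q4 q3-1->q0 q4-0->q4 q4-1->q4

States q0..q3 record the length of the longest prefix of `0010` that matches the current input suffix. Reaching q4 means `0010` has been seen, and we stay there forever. Accept from q4.
        0   1  
>  q0   q1  q0 
   q1   q2  q0 
   q2   q2  q3 
   q3   q4  q0 
 * q4   q4  q4 
(> = start, * = accepting)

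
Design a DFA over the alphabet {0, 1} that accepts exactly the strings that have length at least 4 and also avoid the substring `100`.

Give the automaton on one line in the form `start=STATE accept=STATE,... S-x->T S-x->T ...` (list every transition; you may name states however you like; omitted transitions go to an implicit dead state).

start=s0 accept=s10,s11,s12 s0-0->s1 s0-1->s2 s1-0->s3 s1-1->s4 s2-0->s5 s2-1->s4 s3-0->s6 s3-1->s7 s4-0->s8 s4-1->s7 s5-0->s9 s5-1->s7 s6-0->s10 s6-1->s11 s7-0->s12 s7-1->s11 s8-0->s9 s8-1->s11 s9-0->s9 s9-1->s9 s10-0->s10 s10-1->s11 s11-0->s12 s11-1->s11 s12-0->s9 s12-1->s11

Run two small machines in parallel and take their product. The first has 6 states tracking the input length, saturating at 5; the second has 4 states tracking partial matches of the forbidden pattern `100`. A product state is a pair (one from each), accepting exactly when both do. Equivalent product states are then merged.
With 13 states:
          0    1  
>  s0     s1   s2 
   s1     s3   s4 
   s2     s5   s4 
   s3     s6   s7 
   s4     s8   s7 
   s5     s9   s7 
   s6    s10  s11 
   s7    s12  s11 
   s8     s9  s11 
   s9     s9   s9 
 * s10   s10  s11 
 * s11   s12  s11 
 * s12    s9  s11 
(> = start, * = accepting)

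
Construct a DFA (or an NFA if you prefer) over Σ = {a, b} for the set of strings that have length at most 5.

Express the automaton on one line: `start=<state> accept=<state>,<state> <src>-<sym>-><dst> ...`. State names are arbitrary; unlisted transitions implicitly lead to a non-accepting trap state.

We only need to distinguish lengths 0, 1, …, 5, and '>5'. Chain s0 → s1 → s2 → s3 → s4 → s5 → s6 on every symbol, with s6 looping. Accepting states: {s0, s1, s2, s3, s4, s5}.
With 7 states:
        a   b  
>* s0   s1  s1 
 * s1   s2  s2 
 * s2   s3  s3 
 * s3   s4  s4 
 * s4   s5  s5 
 * s5   s6  s6 
   s6   s6  s6 
(> = start, * = accepting)

start=s0 accept=s0,s1,s2,s3,s4,s5 s0-a->s1 s0-b->s1 s1-a->s2 s1-b->s2 s2-a->s3 s2-b->s3 s3-a->s4 s3-b->s4 s4-a->s5 s4-b->s5 s5-a->s6 s5-b->s6 s6-a->s6 s6-b->s6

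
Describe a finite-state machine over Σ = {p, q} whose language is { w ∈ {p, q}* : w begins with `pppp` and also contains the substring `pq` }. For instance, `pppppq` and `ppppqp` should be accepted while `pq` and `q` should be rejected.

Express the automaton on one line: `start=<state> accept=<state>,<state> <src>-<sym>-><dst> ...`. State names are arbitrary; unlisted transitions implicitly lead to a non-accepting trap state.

Run two small machines in parallel and take their product. One (6 states) tracks whether the input so far still matches the prefix `pppp`; the other (3 states) tracks whether and how much of `pq` has been seen. Each combined state is a pair, one component from each; accept when both components accept. After merging equivalent states the machine shrinks.
A 7-state machine:
       p  q 
>  A   B  C 
   B   D  C 
   C   C  C 
   D   E  C 
   E   F  C 
   F   F  G 
 * G   G  G 
(> = start, * = accepting)

start=A accept=G A-p->B A-q->C B-p->D B-q->C C-p->C C-q->C D-p->E D-q->C E-p->F E-q->C F-p->F F-q->G G-p->G G-q->G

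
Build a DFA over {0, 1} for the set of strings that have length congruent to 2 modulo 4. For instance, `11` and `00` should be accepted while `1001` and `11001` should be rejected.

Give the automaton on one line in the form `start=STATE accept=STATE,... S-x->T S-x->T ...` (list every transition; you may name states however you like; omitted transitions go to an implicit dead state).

start=A accept=C A-0->B A-1->B B-0->C B-1->C C-0->D C-1->D D-0->A D-1->A

Only the length mod 4 matters, so use a 4-cycle: from any state, every input symbol moves to the next state, wrapping D back to A. Mark C accepting.
A 4-state machine:
       0  1 
>  A   B  B 
   B   C  C 
 * C   D  D 
   D   A  A 
(> = start, * = accepting)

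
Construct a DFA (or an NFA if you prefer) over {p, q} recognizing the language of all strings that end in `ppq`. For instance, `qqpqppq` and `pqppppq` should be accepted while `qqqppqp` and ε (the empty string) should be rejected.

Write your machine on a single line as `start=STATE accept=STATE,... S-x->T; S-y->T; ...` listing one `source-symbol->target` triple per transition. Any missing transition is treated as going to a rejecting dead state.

Let each state record the length of the longest suffix of the input read so far that is also a prefix of `ppq`. S1 means the last symbol is `p`; S2 means the last 2 symbols are `pp`; S3 means the last 3 symbols are `ppq`. Accept only at S3, where the string currently ends in `ppq`.
4 states suffice.
        p   q  
>  S0   S1  S0 
   S1   S2  S0 
   S2   S2  S3 
 * S3   S1  S0 
(> = start, * = accepting)

start=S0; accept=S3; S0-p->S1; S0-q->S0; S1-p->S2; S1-q->S0; S2-p->S2; S2-q->S3; S3-p->S1; S3-q->S0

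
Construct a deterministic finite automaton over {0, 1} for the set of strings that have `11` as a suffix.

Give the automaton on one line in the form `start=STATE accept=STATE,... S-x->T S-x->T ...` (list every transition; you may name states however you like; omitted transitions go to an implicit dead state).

Let each state record the length of the longest suffix of the input read so far that is also a prefix of `11`. s1 means the last symbol is `1`; s2 means the last 2 symbols are `11`. Accept only at s2, where the string currently ends in `11`.
A 3-state machine:
        0   1  
>  s0   s0  s1 
   s1   s0  s2 
 * s2   s0  s2 
(> = start, * = accepting)

start=s0 accept=s2 s0-0->s0 s0-1->s1 s1-0->s0 s1-1->s2 s2-0->s0 s2-1->s2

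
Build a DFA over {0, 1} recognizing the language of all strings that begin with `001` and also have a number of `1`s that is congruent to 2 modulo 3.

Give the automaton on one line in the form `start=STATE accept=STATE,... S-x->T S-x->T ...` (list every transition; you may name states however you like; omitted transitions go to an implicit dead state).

start=q0 accept=q5 q0-0->q1 q0-1->q2 q1-0->q3 q1-1->q2 q2-0->q2 q2-1->q2 q3-0->q2 q3-1->q4 q4-0->q4 q4-1->q5 q5-0->q5 q5-1->q6 q6-0->q6 q6-1->q4

Run two small machines in parallel and take their product. One (5 states) tracks whether the input so far still matches the prefix `001`; the other (3 states) tracks the count of `1`s modulo 3. Each combined state is a pair, one component from each; accept when both components accept. Equivalent product states are then merged.
With 7 states:
        0   1  
>  q0   q1  q2 
   q1   q3  q2 
   q2   q2  q2 
   q3   q2  q4 
   q4   q4  q5 
 * q5   q5  q6 
   q6   q6  q4 
(> = start, * = accepting)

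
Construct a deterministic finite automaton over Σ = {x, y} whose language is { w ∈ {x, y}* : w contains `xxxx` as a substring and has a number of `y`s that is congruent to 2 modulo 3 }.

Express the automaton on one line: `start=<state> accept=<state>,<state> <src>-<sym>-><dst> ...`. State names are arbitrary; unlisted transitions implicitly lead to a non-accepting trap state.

start=q0 accept=q14 q0-x->q1 q0-y->q2 q1-x->q3 q1-y->q2 q2-x->q4 q2-y->q5 q3-x->q6 q3-y->q2 q4-x->q7 q4-y->q5 q5-x->q8 q5-y->q0 q6-x->q9 q6-y->q2 q7-x->q10 q7-y->q5 q8-x->q11 q8-y->q0 q9-x->q9 q9-y->q12 q10-x->q12 q10-y->q5 q11-x->q13 q11-y->q0 q12-x->q12 q12-y->q14 q13-x->q14 q13-y->q0 q14-x->q14 q14-y->q9

Run two small machines in parallel and take their product. The first has 5 states tracking whether and how much of `xxxx` has been seen; the second has 3 states tracking the count of `y`s modulo 3. A product state is a pair (one from each), accepting exactly when both do.
With 15 states:
          x    y  
>  q0     q1   q2 
   q1     q3   q2 
   q2     q4   q5 
   q3     q6   q2 
   q4     q7   q5 
   q5     q8   q0 
   q6     q9   q2 
   q7    q10   q5 
   q8    q11   q0 
   q9     q9  q12 
   q10   q12   q5 
   q11   q13   q0 
   q12   q12  q14 
   q13   q14   q0 
 * q14   q14   q9 
(> = start, * = accepting)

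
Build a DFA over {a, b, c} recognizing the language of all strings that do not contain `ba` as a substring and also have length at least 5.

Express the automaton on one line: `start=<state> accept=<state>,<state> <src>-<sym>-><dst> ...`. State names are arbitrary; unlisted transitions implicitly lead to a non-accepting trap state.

Run two small machines in parallel and take their product. One (3 states) tracks partial matches of the forbidden pattern `ba`; the other (7 states) tracks the input length, saturating at 6. Each combined state is a pair, one component from each; accept when both components accept.
18 states suffice.
          a    b    c  
>  s0     s1   s2   s1 
   s1     s3   s4   s3 
   s2     s5   s4   s3 
   s3     s6   s7   s6 
   s4     s8   s7   s6 
   s5     s8   s8   s8 
   s6     s9  s10   s9 
   s7    s11  s10   s9 
   s8    s11  s11  s11 
   s9    s12  s13  s12 
   s10   s14  s13  s12 
   s11   s14  s14  s14 
 * s12   s15  s16  s15 
 * s13   s17  s16  s15 
   s14   s17  s17  s17 
 * s15   s15  s16  s15 
 * s16   s17  s16  s15 
   s17   s17  s17  s17 
(> = start, * = accepting)

start=s0 accept=s12,s13,s15,s16 s0-a->s1 s0-b->s2 s0-c->s1 s1-a->s3 s1-b->s4 s1-c->s3 s2-a->s5 s2-b->s4 s2-c->s3 s3-a->s6 s3-b->s7 s3-c->s6 s4-a->s8 s4-b->s7 s4-c->s6 s5-a->s8 s5-b->s8 s5-c->s8 s6-a->s9 s6-b->s10 s6-c->s9 s7-a->s11 s7-b->s10 s7-c->s9 s8-a->s11 s8-b->s11 s8-c->s11 s9-a->s12 s9-b->s13 s9-c->s12 s10-a->s14 s10-b->s13 s10-c->s12 s11-a->s14 s11-b->s14 s11-c->s14 s12-a->s15 s12-b->s16 s12-c->s15 s13-a->s17 s13-b->s16 s13-c->s15 s14-a->s17 s14-b->s17 s14-c->s17 s15-a->s15 s15-b->s16 s15-c->s15 s16-a->s17 s16-b->s16 s16-c->s15 s17-a->s17 s17-b->s17 s17-c->s17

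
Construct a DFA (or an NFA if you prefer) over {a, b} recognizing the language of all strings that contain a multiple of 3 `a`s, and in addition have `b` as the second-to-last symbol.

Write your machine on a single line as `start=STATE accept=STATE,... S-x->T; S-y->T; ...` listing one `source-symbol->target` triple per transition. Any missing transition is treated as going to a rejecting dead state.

start=S0; accept=S4,S6; S0-a->S1; S0-b->S2; S1-a->S3; S1-b->S1; S2-a->S1; S2-b->S4; S3-a->S0; S3-b->S5; S4-a->S1; S4-b->S4; S5-a->S6; S5-b->S5; S6-a->S1; S6-b->S2

Handle the two conditions separately and then intersect. The first has 3 states tracking the count of `a`s modulo 3; the second has 7 states tracking the last 2 symbols read. A product state is a pair (one from each), accepting exactly when both do. After merging equivalent states the machine shrinks.
        a   b  
>  S0   S1  S2 
   S1   S3  S1 
   S2   S1  S4 
   S3   S0  S5 
 * S4   S1  S4 
   S5   S6  S5 
 * S6   S1  S2 
(> = start, * = accepting)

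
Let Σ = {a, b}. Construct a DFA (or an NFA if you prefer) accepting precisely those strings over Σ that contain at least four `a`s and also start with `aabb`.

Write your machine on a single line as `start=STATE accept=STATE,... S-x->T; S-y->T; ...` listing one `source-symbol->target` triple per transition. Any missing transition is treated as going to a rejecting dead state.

start=q0; accept=q7; q0-a->q1; q0-b->q2; q1-a->q3; q1-b->q2; q2-a->q2; q2-b->q2; q3-a->q2; q3-b->q4; q4-a->q2; q4-b->q5; q5-a->q6; q5-b->q5; q6-a->q7; q6-b->q6; q7-a->q7; q7-b->q7

Handle the two conditions separately and then intersect. One (6 states) tracks the count of `a`s, saturating at 5; the other (6 states) tracks whether the input so far still matches the prefix `aabb`. Each combined state is a pair, one component from each; accept when both components accept. After merging equivalent states the machine shrinks.
An 8-state machine:
        a   b  
>  q0   q1  q2 
   q1   q3  q2 
   q2   q2  q2 
   q3   q2  q4 
   q4   q2  q5 
   q5   q6  q5 
   q6   q7  q6 
 * q7   q7  q7 
(> = start, * = accepting)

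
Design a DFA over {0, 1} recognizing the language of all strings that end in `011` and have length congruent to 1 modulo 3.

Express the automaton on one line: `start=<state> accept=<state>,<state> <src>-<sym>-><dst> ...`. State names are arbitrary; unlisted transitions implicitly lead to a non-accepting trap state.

start=S0 accept=S5 S0-0->S1 S0-1->S1 S1-0->S2 S1-1->S3 S2-0->S0 S2-1->S4 S3-0->S0 S3-1->S0 S4-0->S1 S4-1->S5 S5-0->S2 S5-1->S3

Handle the two conditions separately and then intersect. The first has 4 states tracking how much of the suffix `011` has currently been matched; the second has 3 states tracking the input length modulo 3. A product state is a pair (one from each), accepting exactly when both do. Equivalent product states are then merged.
6 states suffice.
        0   1  
>  S0   S1  S1 
   S1   S2  S3 
   S2   S0  S4 
   S3   S0  S0 
   S4   S1  S5 
 * S5   S2  S3 
(> = start, * = accepting)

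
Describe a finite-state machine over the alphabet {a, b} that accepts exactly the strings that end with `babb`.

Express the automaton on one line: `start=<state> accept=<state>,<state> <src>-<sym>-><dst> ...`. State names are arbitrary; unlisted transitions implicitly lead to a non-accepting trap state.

Remember how much of `babb` the current input suffix matches. State q0 means no match yet; q1 means the last symbol is `b`; q2 means the last 2 symbols are `ba`; q3 means the last 3 symbols are `bab`; q4 means the last 4 symbols are `babb`. Only q4 accepts. On a mismatch, fall back to the longest proper suffix that is still a prefix of `babb`.
5 states suffice.
        a   b  
>  q0   q0  q1 
   q1   q2  q1 
   q2   q0  q3 
   q3   q2  q4 
 * q4   q2  q1 
(> = start, * = accepting)

start=q0 accept=q4 q0-a->q0 q0-b->q1 q1-a->q2 q1-b->q1 q2-a->q0 q2-b->q3 q3-a->q2 q3-b->q4 q4-a->q2 q4-b->q1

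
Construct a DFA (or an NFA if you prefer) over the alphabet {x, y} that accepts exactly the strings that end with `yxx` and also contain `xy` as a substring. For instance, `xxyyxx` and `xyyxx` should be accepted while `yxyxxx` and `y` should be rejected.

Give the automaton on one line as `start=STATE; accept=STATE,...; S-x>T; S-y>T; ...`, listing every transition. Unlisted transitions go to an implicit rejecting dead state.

Run two small machines in parallel and take their product. The first has 4 states tracking how much of the suffix `yxx` has currently been matched; the second has 3 states tracking whether and how much of `xy` has been seen. A product state is a pair (one from each), accepting exactly when both do. After merging equivalent states the machine shrinks.
        x   y  
>  S0   S1  S0 
   S1   S1  S2 
   S2   S3  S2 
   S3   S4  S2 
 * S4   S1  S2 
(> = start, * = accepting)

start=S0; accept=S4; S0-x>S1; S0-y>S0; S1-x>S1; S1-y>S2; S2-x>S3; S2-y>S2; S3-x>S4; S3-y>S2; S4-x>S1; S4-y>S2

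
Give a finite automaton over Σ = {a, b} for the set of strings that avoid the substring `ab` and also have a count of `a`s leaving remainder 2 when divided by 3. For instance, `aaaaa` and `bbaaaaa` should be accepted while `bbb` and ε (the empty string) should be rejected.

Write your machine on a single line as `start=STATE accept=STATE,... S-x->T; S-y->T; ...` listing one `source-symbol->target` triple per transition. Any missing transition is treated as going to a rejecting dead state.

start=q0; accept=q2; q0-a->q1; q0-b->q0; q1-a->q2; q1-b->q3; q2-a->q4; q2-b->q5; q3-a->q5; q3-b->q3; q4-a->q1; q4-b->q6; q5-a->q6; q5-b->q5; q6-a->q3; q6-b->q6

Run two small machines in parallel and take their product. One (3 states) tracks partial matches of the forbidden pattern `ab`; the other (3 states) tracks the count of `a`s modulo 3. Each combined state is a pair, one component from each; accept when both components accept.
        a   b  
>  q0   q1  q0 
   q1   q2  q3 
 * q2   q4  q5 
   q3   q5  q3 
   q4   q1  q6 
   q5   q6  q5 
   q6   q3  q6 
(> = start, * = accepting)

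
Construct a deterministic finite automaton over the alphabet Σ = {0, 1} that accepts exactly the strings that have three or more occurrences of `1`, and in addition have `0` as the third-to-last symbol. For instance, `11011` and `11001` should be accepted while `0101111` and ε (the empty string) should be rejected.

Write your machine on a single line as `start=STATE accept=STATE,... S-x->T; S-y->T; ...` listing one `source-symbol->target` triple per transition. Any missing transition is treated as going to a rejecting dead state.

Run two small machines in parallel and take their product. The first has 5 states tracking the count of `1`s, saturating at 4; the second has 15 states tracking the last 3 symbols read. A product state is a pair (one from each), accepting exactly when both do. Minimizing collapses redundant product states.
          0    1  
>  q0     q0   q1 
   q1     q2   q3 
   q2     q2   q4 
   q3     q5   q6 
   q4     q5   q7 
   q5     q8   q9 
   q6    q10   q6 
 * q7    q10   q6 
   q8     q8  q11 
   q9    q12   q7 
   q10   q13   q9 
 * q11   q12   q7 
 * q12   q13   q9 
   q13   q14  q11 
 * q14   q14  q11 
(> = start, * = accepting)

start=q0; accept=q7,q11,q12,q14; q0-0->q0; q0-1->q1; q1-0->q2; q1-1->q3; q2-0->q2; q2-1->q4; q3-0->q5; q3-1->q6; q4-0->q5; q4-1->q7; q5-0->q8; q5-1->q9; q6-0->q10; q6-1->q6; q7-0->q10; q7-1->q6; q8-0->q8; q8-1->q11; q9-0->q12; q9-1->q7; q10-0->q13; q10-1->q9; q11-0->q12; q11-1->q7; q12-0->q13; q12-1->q9; q13-0->q14; q13-1->q11; q14-0->q14; q14-1->q11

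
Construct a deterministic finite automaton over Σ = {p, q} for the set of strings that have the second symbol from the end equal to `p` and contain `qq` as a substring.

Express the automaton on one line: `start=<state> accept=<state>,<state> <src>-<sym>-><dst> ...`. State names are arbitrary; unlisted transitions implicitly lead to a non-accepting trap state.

Handle the two conditions separately and then intersect. One (7 states) tracks the last 2 symbols read; the other (3 states) tracks whether and how much of `qq` has been seen. Each combined state is a pair, one component from each; accept when both components accept.
A 10-state machine:
        p   q  
>  s0   s1  s2 
   s1   s3  s4 
   s2   s5  s6 
   s3   s3  s4 
   s4   s5  s6 
   s5   s3  s4 
   s6   s7  s6 
   s7   s8  s9 
 * s8   s8  s9 
 * s9   s7  s6 
(> = start, * = accepting)

start=s0 accept=s8,s9 s0-p->s1 s0-q->s2 s1-p->s3 s1-q->s4 s2-p->s5 s2-q->s6 s3-p->s3 s3-q->s4 s4-p->s5 s4-q->s6 s5-p->s3 s5-q->s4 s6-p->s7 s6-q->s6 s7-p->s8 s7-q->s9 s8-p->s8 s8-q->s9 s9-p->s7 s9-q->s6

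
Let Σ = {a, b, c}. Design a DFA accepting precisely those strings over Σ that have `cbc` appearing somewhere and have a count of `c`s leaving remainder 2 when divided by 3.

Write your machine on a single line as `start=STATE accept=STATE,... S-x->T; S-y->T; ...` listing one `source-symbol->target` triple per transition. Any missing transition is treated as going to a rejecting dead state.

Build one automaton per condition and run them in lockstep. The first has 4 states tracking whether and how much of `cbc` has been seen; the second has 3 states tracking the count of `c`s modulo 3. A product state is a pair (one from each), accepting exactly when both do.
A 12-state machine:
          a    b    c  
>  q0     q0   q0   q1 
   q1     q2   q3   q4 
   q2     q2   q2   q4 
   q3     q2   q2   q5 
   q4     q6   q7   q8 
 * q5     q5   q5   q9 
   q6     q6   q6   q8 
   q7     q6   q6   q9 
   q8     q0  q10   q1 
   q9     q9   q9  q11 
   q10    q0   q0  q11 
   q11   q11  q11   q5 
(> = start, * = accepting)

start=q0; accept=q5; q0-a->q0; q0-b->q0; q0-c->q1; q1-a->q2; q1-b->q3; q1-c->q4; q2-a->q2; q2-b->q2; q2-c->q4; q3-a->q2; q3-b->q2; q3-c->q5; q4-a->q6; q4-b->q7; q4-c->q8; q5-a->q5; q5-b->q5; q5-c->q9; q6-a->q6; q6-b->q6; q6-c->q8; q7-a->q6; q7-b->q6; q7-c->q9; q8-a->q0; q8-b->q10; q8-c->q1; q9-a->q9; q9-b->q9; q9-c->q11; q10-a->q0; q10-b->q0; q10-c->q11; q11-a->q11; q11-b->q11; q11-c->q5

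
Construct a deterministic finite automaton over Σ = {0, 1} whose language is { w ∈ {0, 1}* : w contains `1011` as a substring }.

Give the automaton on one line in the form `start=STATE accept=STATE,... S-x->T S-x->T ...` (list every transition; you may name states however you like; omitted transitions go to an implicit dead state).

States q0..q3 record the length of the longest prefix of `1011` that matches the current input suffix. Reaching q4 means `1011` has been seen, and we stay there forever. Accept from q4.
A 5-state machine:
        0   1  
>  q0   q0  q1 
   q1   q2  q1 
   q2   q0  q3 
   q3   q2  q4 
 * q4   q4  q4 
(> = start, * = accepting)

start=q0 accept=q4 q0-0->q0 q0-1->q1 q1-0->q2 q1-1->q1 q2-0->q0 q2-1->q3 q3-0->q2 q3-1->q4 q4-0->q4 q4-1->q4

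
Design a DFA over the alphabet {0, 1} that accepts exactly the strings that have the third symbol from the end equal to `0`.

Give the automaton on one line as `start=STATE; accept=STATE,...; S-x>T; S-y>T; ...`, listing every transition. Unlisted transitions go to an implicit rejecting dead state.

start=q0; accept=q7,q8,q9,q10; q0-0>q1; q0-1>q2; q1-0>q3; q1-1>q4; q2-0>q5; q2-1>q6; q3-0>q7; q3-1>q8; q4-0>q9; q4-1>q10; q5-0>q11; q5-1>q12; q6-0>q13; q6-1>q14; q7-0>q7; q7-1>q8; q8-0>q9; q8-1>q10; q9-0>q11; q9-1>q12; q10-0>q13; q10-1>q14; q11-0>q7; q11-1>q8; q12-0>q9; q12-1>q10; q13-0>q11; q13-1>q12; q14-0>q13; q14-1>q14

A DFA must remember the last 3 symbols (since which symbol is third-to-last isn't known until the input ends). Use one state per possible window of the last ≤3 symbols; accept from those whose window starts with `0`.
With 15 states:
          0    1  
>  q0     q1   q2 
   q1     q3   q4 
   q2     q5   q6 
   q3     q7   q8 
   q4     q9  q10 
   q5    q11  q12 
   q6    q13  q14 
 * q7     q7   q8 
 * q8     q9  q10 
 * q9    q11  q12 
 * q10   q13  q14 
   q11    q7   q8 
   q12    q9  q10 
   q13   q11  q12 
   q14   q13  q14 
(> = start, * = accepting)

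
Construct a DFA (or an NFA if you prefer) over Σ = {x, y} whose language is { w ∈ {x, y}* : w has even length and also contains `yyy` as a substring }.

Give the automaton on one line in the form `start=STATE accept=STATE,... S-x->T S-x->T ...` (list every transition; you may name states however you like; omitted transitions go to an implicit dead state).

Run two small machines in parallel and take their product. The first has 2 states tracking the input length modulo 2; the second has 4 states tracking whether and how much of `yyy` has been seen. A product state is a pair (one from each), accepting exactly when both do.
8 states suffice.
        x   y  
>  S0   S1  S2 
   S1   S0  S3 
   S2   S0  S4 
   S3   S1  S5 
   S4   S1  S6 
   S5   S0  S7 
   S6   S7  S7 
 * S7   S6  S6 
(> = start, * = accepting)

start=S0 accept=S7 S0-x->S1 S0-y->S2 S1-x->S0 S1-y->S3 S2-x->S0 S2-y->S4 S3-x->S1 S3-y->S5 S4-x->S1 S4-y->S6 S5-x->S0 S5-y->S7 S6-x->S7 S6-y->S7 S7-x->S6 S7-y->S6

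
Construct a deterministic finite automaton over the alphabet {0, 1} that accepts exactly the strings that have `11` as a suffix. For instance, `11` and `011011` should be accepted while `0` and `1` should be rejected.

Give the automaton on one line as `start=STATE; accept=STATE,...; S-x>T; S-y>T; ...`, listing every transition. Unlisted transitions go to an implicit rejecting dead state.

Let each state record the length of the longest suffix of the input read so far that is also a prefix of `11`. q1 means the last symbol is `1`; q2 means the last 2 symbols are `11`. Accept only at q2, where the string currently ends in `11`.
A 3-state machine:
        0   1  
>  q0   q0  q1 
   q1   q0  q2 
 * q2   q0  q2 
(> = start, * = accepting)

start=q0; accept=q2; q0-0>q0; q0-1>q1; q1-0>q0; q1-1>q2; q2-0>q0; q2-1>q2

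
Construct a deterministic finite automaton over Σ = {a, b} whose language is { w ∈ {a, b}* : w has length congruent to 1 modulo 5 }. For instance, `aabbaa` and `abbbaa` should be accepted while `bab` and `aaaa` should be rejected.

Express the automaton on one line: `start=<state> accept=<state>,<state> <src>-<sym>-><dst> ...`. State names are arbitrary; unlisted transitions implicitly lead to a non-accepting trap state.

Count input length modulo 5: every symbol advances one step around the cycle s0 → s1 → s2 → s3 → s4 → s0. Accept at s1.
A 5-state machine:
        a   b  
>  s0   s1  s1 
 * s1   s2  s2 
   s2   s3  s3 
   s3   s4  s4 
   s4   s0  s0 
(> = start, * = accepting)

start=s0 accept=s1 s0-a->s1 s0-b->s1 s1-a->s2 s1-b->s2 s2-a->s3 s2-b->s3 s3-a->s4 s3-b->s4 s4-a->s0 s4-b->s0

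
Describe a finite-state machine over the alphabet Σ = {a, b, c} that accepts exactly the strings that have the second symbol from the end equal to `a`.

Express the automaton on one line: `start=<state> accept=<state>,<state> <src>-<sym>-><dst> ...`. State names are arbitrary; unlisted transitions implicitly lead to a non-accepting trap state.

A DFA must remember the last 2 symbols (since which symbol is second-to-last isn't known until the input ends). Use one state per possible window of the last ≤2 symbols; accept from those whose window starts with `a`.
With 13 states:
          a    b    c  
>  S0     S1   S2   S3 
   S1     S4   S5   S6 
   S2     S7   S8   S9 
   S3    S10  S11  S12 
 * S4     S4   S5   S6 
 * S5     S7   S8   S9 
 * S6    S10  S11  S12 
   S7     S4   S5   S6 
   S8     S7   S8   S9 
   S9    S10  S11  S12 
   S10    S4   S5   S6 
   S11    S7   S8   S9 
   S12   S10  S11  S12 
(> = start, * = accepting)

start=S0 accept=S4,S5,S6 S0-a->S1 S0-b->S2 S0-c->S3 S1-a->S4 S1-b->S5 S1-c->S6 S2-a->S7 S2-b->S8 S2-c->S9 S3-a->S10 S3-b->S11 S3-c->S12 S4-a->S4 S4-b->S5 S4-c->S6 S5-a->S7 S5-b->S8 S5-c->S9 S6-a->S10 S6-b->S11 S6-c->S12 S7-a->S4 S7-b->S5 S7-c->S6 S8-a->S7 S8-b->S8 S8-c->S9 S9-a->S10 S9-b->S11 S9-c->S12 S10-a->S4 S10-b->S5 S10-c->S6 S11-a->S7 S11-b->S8 S11-c->S9 S12-a->S10 S12-b->S11 S12-c->S12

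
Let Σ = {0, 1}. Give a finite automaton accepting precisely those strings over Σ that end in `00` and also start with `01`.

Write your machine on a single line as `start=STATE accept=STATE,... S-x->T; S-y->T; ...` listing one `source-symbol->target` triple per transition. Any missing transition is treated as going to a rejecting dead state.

start=S0; accept=S5; S0-0->S1; S0-1->S2; S1-0->S2; S1-1->S3; S2-0->S2; S2-1->S2; S3-0->S4; S3-1->S3; S4-0->S5; S4-1->S3; S5-0->S5; S5-1->S3

Build one automaton per condition and run them in lockstep. The first has 3 states tracking how much of the suffix `00` has currently been matched; the second has 4 states tracking whether the input so far still matches the prefix `01`. A product state is a pair (one from each), accepting exactly when both do. After merging equivalent states the machine shrinks.
With 6 states:
        0   1  
>  S0   S1  S2 
   S1   S2  S3 
   S2   S2  S2 
   S3   S4  S3 
   S4   S5  S3 
 * S5   S5  S3 
(> = start, * = accepting)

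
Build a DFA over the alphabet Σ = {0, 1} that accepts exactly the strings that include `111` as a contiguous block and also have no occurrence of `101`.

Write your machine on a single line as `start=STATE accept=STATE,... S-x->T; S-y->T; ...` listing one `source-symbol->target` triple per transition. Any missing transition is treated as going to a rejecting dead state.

Handle the two conditions separately and then intersect. The first has 4 states tracking whether and how much of `111` has been seen; the second has 4 states tracking partial matches of the forbidden pattern `101`. A product state is a pair (one from each), accepting exactly when both do.
       0  1 
>  A   A  B 
   B   C  D 
   C   A  E 
   D   C  F 
   E   G  H 
 * F   I  F 
   G   G  E 
   H   G  J 
 * I   K  J 
   J   J  J 
 * K   K  F 
(> = start, * = accepting)

start=A; accept=F,I,K; A-0->A; A-1->B; B-0->C; B-1->D; C-0->A; C-1->E; D-0->C; D-1->F; E-0->G; E-1->H; F-0->I; F-1->F; G-0->G; G-1->E; H-0->G; H-1->J; I-0->K; I-1->J; J-0->J; J-1->J; K-0->K; K-1->F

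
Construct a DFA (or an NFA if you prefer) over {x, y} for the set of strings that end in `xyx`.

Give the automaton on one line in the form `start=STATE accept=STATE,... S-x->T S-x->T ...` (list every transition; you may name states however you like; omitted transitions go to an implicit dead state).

start=q0 accept=q3 q0-x->q1 q0-y->q0 q1-x->q1 q1-y->q2 q2-x->q3 q2-y->q0 q3-x->q1 q3-y->q2

Let each state record the length of the longest suffix of the input read so far that is also a prefix of `xyx`. q1 means the last symbol is `x`; q2 means the last 2 symbols are `xy`; q3 means the last 3 symbols are `xyx`. Accept only at q3, where the string currently ends in `xyx`.
A 4-state machine:
        x   y  
>  q0   q1  q0 
   q1   q1  q2 
   q2   q3  q0 
 * q3   q1  q2 
(> = start, * = accepting)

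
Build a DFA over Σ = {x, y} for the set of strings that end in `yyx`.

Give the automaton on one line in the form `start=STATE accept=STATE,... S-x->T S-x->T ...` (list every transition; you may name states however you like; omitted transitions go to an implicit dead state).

start=s0 accept=s3 s0-x->s0 s0-y->s1 s1-x->s0 s1-y->s2 s2-x->s3 s2-y->s2 s3-x->s0 s3-y->s1

Let each state record the length of the longest suffix of the input read so far that is also a prefix of `yyx`. s1 means the last symbol is `y`; s2 means the last 2 symbols are `yy`; s3 means the last 3 symbols are `yyx`. Accept only at s3, where the string currently ends in `yyx`.
4 states suffice.
        x   y  
>  s0   s0  s1 
   s1   s0  s2 
   s2   s3  s2 
 * s3   s0  s1 
(> = start, * = accepting)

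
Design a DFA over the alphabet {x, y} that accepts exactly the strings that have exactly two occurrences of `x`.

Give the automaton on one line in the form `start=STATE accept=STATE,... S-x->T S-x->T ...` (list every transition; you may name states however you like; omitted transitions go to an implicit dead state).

start=s0 accept=s2 s0-x->s1 s0-y->s0 s1-x->s2 s1-y->s1 s2-x->s3 s2-y->s2 s3-x->s3 s3-y->s3

Count `x`s, saturating at 3: states s0 through s2 mean 0 through 2 `x`s seen; s3 means more than 2. Each `x` increments (capped at s3); other symbols loop. Accept from {s2}.
With 4 states:
        x   y  
>  s0   s1  s0 
   s1   s2  s1 
 * s2   s3  s2 
   s3   s3  s3 
(> = start, * = accepting)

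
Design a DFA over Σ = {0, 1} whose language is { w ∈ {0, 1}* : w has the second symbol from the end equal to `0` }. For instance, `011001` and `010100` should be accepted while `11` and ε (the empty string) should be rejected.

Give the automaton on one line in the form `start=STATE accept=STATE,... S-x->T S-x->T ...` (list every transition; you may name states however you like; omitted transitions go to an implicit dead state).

A DFA must remember the last 2 symbols (since which symbol is second-to-last isn't known until the input ends). Use one state per possible window of the last ≤2 symbols; accept from those whose window starts with `0`.
A 7-state machine:
       0  1 
>  A   B  C 
   B   D  E 
   C   F  G 
 * D   D  E 
 * E   F  G 
   F   D  E 
   G   F  G 
(> = start, * = accepting)

start=A accept=D,E A-0->B A-1->C B-0->D B-1->E C-0->F C-1->G D-0->D D-1->E E-0->F E-1->G F-0->D F-1->E G-0->F G-1->G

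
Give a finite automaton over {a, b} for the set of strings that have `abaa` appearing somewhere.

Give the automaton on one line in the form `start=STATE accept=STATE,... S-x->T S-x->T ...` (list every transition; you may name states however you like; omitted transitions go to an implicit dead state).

start=s0 accept=s4 s0-a->s1 s0-b->s0 s1-a->s1 s1-b->s2 s2-a->s3 s2-b->s0 s3-a->s4 s3-b->s2 s4-a->s4 s4-b->s4

Track how much of `abaa` has been matched so far: state s0 is no progress, s4 is the absorbing accept state reached once `abaa` has occurred. Intermediate states record partial matches; on a mismatch, fall back to the longest reusable overlap.
With 5 states:
        a   b  
>  s0   s1  s0 
   s1   s1  s2 
   s2   s3  s0 
   s3   s4  s2 
 * s4   s4  s4 
(> = start, * = accepting)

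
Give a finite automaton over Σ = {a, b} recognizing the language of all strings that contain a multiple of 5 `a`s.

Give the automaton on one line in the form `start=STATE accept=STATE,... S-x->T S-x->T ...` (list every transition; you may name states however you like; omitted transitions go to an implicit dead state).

start=s0 accept=s0 s0-a->s1 s0-b->s0 s1-a->s2 s1-b->s1 s2-a->s3 s2-b->s2 s3-a->s4 s3-b->s3 s4-a->s0 s4-b->s4

The only thing that matters is how many `a`s have appeared, reduced mod 5. Use one state per residue: s0 for 0, …, s4 for 4. Reading `a` moves to the next residue; anything else stays put. s0 is accepting.
        a   b  
>* s0   s1  s0 
   s1   s2  s1 
   s2   s3  s2 
   s3   s4  s3 
   s4   s0  s4 
(> = start, * = accepting)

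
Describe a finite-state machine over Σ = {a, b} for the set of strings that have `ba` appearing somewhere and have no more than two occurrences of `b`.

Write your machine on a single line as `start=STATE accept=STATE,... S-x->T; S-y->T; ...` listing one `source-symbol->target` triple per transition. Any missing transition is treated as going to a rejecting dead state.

Build one automaton per condition and run them in lockstep. One (3 states) tracks whether and how much of `ba` has been seen; the other (4 states) tracks the count of `b`s, saturating at 3. Each combined state is a pair, one component from each; accept when both components accept. After merging equivalent states the machine shrinks.
6 states suffice.
        a   b  
>  q0   q0  q1 
   q1   q2  q3 
 * q2   q2  q4 
   q3   q4  q5 
 * q4   q4  q5 
   q5   q5  q5 
(> = start, * = accepting)

start=q0; accept=q2,q4; q0-a->q0; q0-b->q1; q1-a->q2; q1-b->q3; q2-a->q2; q2-b->q4; q3-a->q4; q3-b->q5; q4-a->q4; q4-b->q5; q5-a->q5; q5-b->q5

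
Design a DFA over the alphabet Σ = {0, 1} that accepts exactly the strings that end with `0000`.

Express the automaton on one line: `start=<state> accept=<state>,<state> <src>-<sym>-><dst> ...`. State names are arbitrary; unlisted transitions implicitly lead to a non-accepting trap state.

Let each state record the length of the longest suffix of the input read so far that is also a prefix of `0000`. S1 means the last symbol is `0`; S2 means the last 2 symbols are `00`; S3 means the last 3 symbols are `000`; S4 means the last 4 symbols are `0000`. Accept only at S4, where the string currently ends in `0000`.
A 5-state machine:
        0   1  
>  S0   S1  S0 
   S1   S2  S0 
   S2   S3  S0 
   S3   S4  S0 
 * S4   S4  S0 
(> = start, * = accepting)

start=S0 accept=S4 S0-0->S1 S0-1->S0 S1-0->S2 S1-1->S0 S2-0->S3 S2-1->S0 S3-0->S4 S3-1->S0 S4-0->S4 S4-1->S0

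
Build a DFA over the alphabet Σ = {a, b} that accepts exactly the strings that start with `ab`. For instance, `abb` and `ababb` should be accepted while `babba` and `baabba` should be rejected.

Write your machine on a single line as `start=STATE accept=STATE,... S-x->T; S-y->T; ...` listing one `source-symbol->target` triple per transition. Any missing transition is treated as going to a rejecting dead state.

Check the first 2 symbols one by one: s0 through s1 record how many have matched `ab` so far; any wrong symbol goes to the dead state s3. After all 2 match we enter the accepting sink s2.
        a   b  
>  s0   s1  s3 
   s1   s3  s2 
 * s2   s2  s2 
   s3   s3  s3 
(> = start, * = accepting)

start=s0; accept=s2; s0-a->s1; s0-b->s3; s1-a->s3; s1-b->s2; s2-a->s2; s2-b->s2; s3-a->s3; s3-b->s3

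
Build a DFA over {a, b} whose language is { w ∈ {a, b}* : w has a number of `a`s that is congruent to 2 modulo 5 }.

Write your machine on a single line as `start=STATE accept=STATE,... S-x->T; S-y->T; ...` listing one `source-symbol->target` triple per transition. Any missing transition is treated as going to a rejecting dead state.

start=s0; accept=s2; s0-a->s1; s0-b->s0; s1-a->s2; s1-b->s1; s2-a->s3; s2-b->s2; s3-a->s4; s3-b->s3; s4-a->s0; s4-b->s4

The only thing that matters is how many `a`s have appeared, reduced mod 5. Use one state per residue: s0 for 0, …, s4 for 4. Reading `a` moves to the next residue; anything else stays put. s2 is accepting.
5 states suffice.
        a   b  
>  s0   s1  s0 
   s1   s2  s1 
 * s2   s3  s2 
   s3   s4  s3 
   s4   s0  s4 
(> = start, * = accepting)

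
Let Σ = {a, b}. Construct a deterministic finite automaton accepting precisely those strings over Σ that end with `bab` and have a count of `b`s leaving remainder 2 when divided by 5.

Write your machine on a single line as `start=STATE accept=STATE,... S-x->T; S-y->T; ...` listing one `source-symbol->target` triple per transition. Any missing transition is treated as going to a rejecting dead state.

start=q0; accept=q5; q0-a->q0; q0-b->q1; q1-a->q2; q1-b->q3; q2-a->q4; q2-b->q5; q3-a->q3; q3-b->q6; q4-a->q4; q4-b->q3; q5-a->q3; q5-b->q6; q6-a->q6; q6-b->q7; q7-a->q7; q7-b->q0

Run two small machines in parallel and take their product. One (4 states) tracks how much of the suffix `bab` has currently been matched; the other (5 states) tracks the count of `b`s modulo 5. Each combined state is a pair, one component from each; accept when both components accept. After merging equivalent states the machine shrinks.
An 8-state machine:
        a   b  
>  q0   q0  q1 
   q1   q2  q3 
   q2   q4  q5 
   q3   q3  q6 
   q4   q4  q3 
 * q5   q3  q6 
   q6   q6  q7 
   q7   q7  q0 
(> = start, * = accepting)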